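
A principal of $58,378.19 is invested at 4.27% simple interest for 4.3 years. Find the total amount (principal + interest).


Total amount formula: A = P(1 + rt) = P + P·r·t
Interest: I = P × r × t = $58,378.19 × 0.0427 × 4.3 = $10,718.82
A = P + I = $58,378.19 + $10,718.82 = $69,097.01

A = P + I = P(1 + rt) = $69,097.01


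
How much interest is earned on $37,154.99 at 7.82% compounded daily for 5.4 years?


Compound interest earned = final amount − principal.
A = P(1 + r/n)^(nt) = $37,154.99 × (1 + 0.0782/365)^(365 × 5.4) = $56,674.98
Interest = A − P = $56,674.98 − $37,154.99 = $19,519.99

Interest = A - P = $19,519.99


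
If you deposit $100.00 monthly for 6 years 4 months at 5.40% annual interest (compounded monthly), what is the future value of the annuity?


Future value of an ordinary annuity: FV = PMT × ((1 + r)^n − 1) / r
Monthly rate r = 0.054/12 = 0.0045, n = 76
FV = $100.00 × ((1 + 0.054/12)^76 − 1) / (0.054/12)
FV = $100.00 × 90.373484
FV = $9,037.35

FV = PMT × ((1+r)^n - 1)/r = $9,037.35


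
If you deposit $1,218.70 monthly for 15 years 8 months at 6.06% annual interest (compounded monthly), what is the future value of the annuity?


Future value of an ordinary annuity: FV = PMT × ((1 + r)^n − 1) / r
Monthly rate r = 0.0606/12 = 0.00505, n = 188
FV = $1,218.70 × ((1 + 0.0606/12)^188 − 1) / (0.0606/12)
FV = $1,218.70 × 312.473665
FV = $380,811.66

FV = PMT × ((1+r)^n - 1)/r = $380,811.66


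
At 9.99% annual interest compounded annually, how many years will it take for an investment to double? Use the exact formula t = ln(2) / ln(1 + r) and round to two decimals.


Doubling condition: (1 + r)^t = 2
Take ln of both sides: t × ln(1 + r) = ln(2)
t = ln(2) / ln(1 + r)
t = 0.693147 / 0.095219
t = 7.28

t = ln(2) / ln(1 + r) = 7.28 years


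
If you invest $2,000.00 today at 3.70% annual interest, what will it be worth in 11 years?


Future value formula: FV = PV × (1 + r)^t
FV = $2,000.00 × (1 + 0.037)^11
FV = $2,000.00 × 1.491304
FV = $2,982.61

FV = PV × (1 + r)^t = $2,982.61


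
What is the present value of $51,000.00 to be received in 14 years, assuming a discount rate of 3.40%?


Present value formula: PV = FV / (1 + r)^t
PV = $51,000.00 / (1 + 0.034)^14
PV = $51,000.00 / 1.596936
PV = $31,936.16

PV = FV / (1 + r)^t = $31,936.16


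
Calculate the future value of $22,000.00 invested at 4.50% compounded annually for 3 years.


Compound interest formula: A = P(1 + r/n)^(nt)
A = $22,000.00 × (1 + 0.045/1)^(1 × 3)
Growth factor: (1 + 0.045/1)^3 = 1.141166
A = $22,000.00 × 1.141166
A = $25,105.65

A = P(1 + r/n)^(nt) = $25,105.65


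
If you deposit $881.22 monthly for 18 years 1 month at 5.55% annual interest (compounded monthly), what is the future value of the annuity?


Future value of an ordinary annuity: FV = PMT × ((1 + r)^n − 1) / r
Monthly rate r = 0.0555/12 = 0.004625, n = 217
FV = $881.22 × ((1 + 0.0555/12)^217 − 1) / (0.0555/12)
FV = $881.22 × 372.291570
FV = $328,070.78

FV = PMT × ((1+r)^n - 1)/r = $328,070.78


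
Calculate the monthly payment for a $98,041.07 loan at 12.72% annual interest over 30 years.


Loan payment formula: PMT = PV × r / (1 − (1 + r)^(−n))
Monthly rate r = 0.1272/12 = 0.0106, n = 360 months
Denominator: 1 − (1 + 0.1272/12)^(−360) = 0.977538
PMT = $98,041.07 × (0.1272/12) / 0.977538
PMT = $1,063.12 per month

PMT = PV × r / (1-(1+r)^(-n)) = $1,063.12/month


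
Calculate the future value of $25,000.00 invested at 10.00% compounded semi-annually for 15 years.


Compound interest formula: A = P(1 + r/n)^(nt)
A = $25,000.00 × (1 + 0.1/2)^(2 × 15)
Growth factor: (1 + 0.1/2)^30 = 4.3219424
A = $25,000.00 × 4.3219424
A = $108,048.56

A = P(1 + r/n)^(nt) = $108,048.56


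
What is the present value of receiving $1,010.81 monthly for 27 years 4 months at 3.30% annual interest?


Present value of an ordinary annuity: PV = PMT × (1 − (1 + r)^(−n)) / r
Monthly rate r = 0.033/12 = 0.00275, n = 328
PV = $1,010.81 × (1 − (1 + 0.033/12)^(−328)) / (0.033/12)
PV = $1,010.81 × 215.905468
PV = $218,239.41

PV = PMT × (1-(1+r)^(-n))/r = $218,239.41


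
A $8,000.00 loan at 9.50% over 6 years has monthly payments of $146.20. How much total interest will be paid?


Total paid over the life of the loan = PMT × n.
Total paid = $146.20 × 72 = $10,526.40
Total interest = total paid − principal = $10,526.40 − $8,000.00 = $2,526.40

Total interest = (PMT × n) - PV = $2,526.40


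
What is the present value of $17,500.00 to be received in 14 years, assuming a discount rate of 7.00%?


Present value formula: PV = FV / (1 + r)^t
PV = $17,500.00 / (1 + 0.07)^14
PV = $17,500.00 / 2.578534
PV = $6,786.80

PV = FV / (1 + r)^t = $6,786.80


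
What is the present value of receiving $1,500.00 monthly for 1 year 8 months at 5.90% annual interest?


Present value of an ordinary annuity: PV = PMT × (1 − (1 + r)^(−n)) / r
Monthly rate r = 0.059/12 ≈ 0.00491667, n = 20
PV = $1,500.00 × (1 − (1 + 0.059/12)^(−20)) / (0.059/12)
PV = $1,500.00 × 19.003699
PV = $28,505.55

PV = PMT × (1-(1+r)^(-n))/r = $28,505.55


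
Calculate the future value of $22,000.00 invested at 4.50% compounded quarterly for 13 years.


Compound interest formula: A = P(1 + r/n)^(nt)
A = $22,000.00 × (1 + 0.045/4)^(4 × 13)
Growth factor: (1 + 0.045/4)^52 = 1.7891378
A = $22,000.00 × 1.7891378
A = $39,361.03

A = P(1 + r/n)^(nt) = $39,361.03


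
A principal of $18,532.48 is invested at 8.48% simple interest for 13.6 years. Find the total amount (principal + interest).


Total amount formula: A = P(1 + rt) = P + P·r·t
Interest: I = P × r × t = $18,532.48 × 0.0848 × 13.6 = $21,373.14
A = P + I = $18,532.48 + $21,373.14 = $39,905.62

A = P + I = P(1 + rt) = $39,905.62


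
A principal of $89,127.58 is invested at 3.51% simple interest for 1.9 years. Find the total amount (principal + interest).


Total amount formula: A = P(1 + rt) = P + P·r·t
Interest: I = P × r × t = $89,127.58 × 0.0351 × 1.9 = $5,943.92
A = P + I = $89,127.58 + $5,943.92 = $95,071.50

A = P + I = P(1 + rt) = $95,071.50


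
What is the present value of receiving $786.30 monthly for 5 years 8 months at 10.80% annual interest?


Present value of an ordinary annuity: PV = PMT × (1 − (1 + r)^(−n)) / r
Monthly rate r = 0.108/12 = 0.009, n = 68
PV = $786.30 × (1 − (1 + 0.108/12)^(−68)) / (0.108/12)
PV = $786.30 × 50.694246
PV = $39,860.89

PV = PMT × (1-(1+r)^(-n))/r = $39,860.89


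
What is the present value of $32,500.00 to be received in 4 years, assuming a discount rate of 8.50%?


Present value formula: PV = FV / (1 + r)^t
PV = $32,500.00 / (1 + 0.085)^4
PV = $32,500.00 / 1.385859
PV = $23,451.16

PV = FV / (1 + r)^t = $23,451.16


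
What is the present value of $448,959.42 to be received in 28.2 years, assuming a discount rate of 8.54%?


Present value formula: PV = FV / (1 + r)^t
PV = $448,959.42 / (1 + 0.0854)^28.2
PV = $448,959.42 / 10.084000
PV = $44,521.96

PV = FV / (1 + r)^t = $44,521.96


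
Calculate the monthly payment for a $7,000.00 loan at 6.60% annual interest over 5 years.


Loan payment formula: PMT = PV × r / (1 − (1 + r)^(−n))
Monthly rate r = 0.066/12 = 0.0055, n = 60 months
Denominator: 1 − (1 + 0.066/12)^(−60) = 0.280426
PMT = $7,000.00 × (0.066/12) / 0.280426
PMT = $137.29 per month

PMT = PV × r / (1-(1+r)^(-n)) = $137.29/month


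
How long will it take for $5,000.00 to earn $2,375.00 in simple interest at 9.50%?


Rearrange the simple interest formula for t:
I = P × r × t  ⇒  t = I / (P × r)
t = $2,375.00 / ($5,000.00 × 0.095)
t = 5

t = I/(P×r) = 5 years


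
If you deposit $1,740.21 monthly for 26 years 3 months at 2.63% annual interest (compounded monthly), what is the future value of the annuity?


Future value of an ordinary annuity: FV = PMT × ((1 + r)^n − 1) / r
Monthly rate r = 0.0263/12 ≈ 0.00219167, n = 315
FV = $1,740.21 × ((1 + 0.0263/12)^315 − 1) / (0.0263/12)
FV = $1,740.21 × 453.060321
FV = $788,420.10

FV = PMT × ((1+r)^n - 1)/r = $788,420.10


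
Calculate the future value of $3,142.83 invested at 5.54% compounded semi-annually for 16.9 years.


Compound interest formula: A = P(1 + r/n)^(nt)
A = $3,142.83 × (1 + 0.0554/2)^(2 × 16.9)
Growth factor: (1 + 0.0554/2)^33.8 = 2.518157
A = $3,142.83 × 2.518157
A = $7,914.14

A = P(1 + r/n)^(nt) = $7,914.14


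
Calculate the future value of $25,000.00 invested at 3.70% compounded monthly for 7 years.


Compound interest formula: A = P(1 + r/n)^(nt)
A = $25,000.00 × (1 + 0.037/12)^(12 × 7)
Growth factor: (1 + 0.037/12)^84 = 1.2951176
A = $25,000.00 × 1.2951176
A = $32,377.94

A = P(1 + r/n)^(nt) = $32,377.94


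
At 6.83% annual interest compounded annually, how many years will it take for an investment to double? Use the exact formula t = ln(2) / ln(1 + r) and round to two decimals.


Doubling condition: (1 + r)^t = 2
Take ln of both sides: t × ln(1 + r) = ln(2)
t = ln(2) / ln(1 + r)
t = 0.693147 / 0.066069
t = 10.49

t = ln(2) / ln(1 + r) = 10.49 years


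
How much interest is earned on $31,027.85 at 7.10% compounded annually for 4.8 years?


Compound interest earned = final amount − principal.
A = P(1 + r/n)^(nt) = $31,027.85 × (1 + 0.071/1)^(1 × 4.8) = $43,126.20
Interest = A − P = $43,126.20 − $31,027.85 = $12,098.35

Interest = A - P = $12,098.35


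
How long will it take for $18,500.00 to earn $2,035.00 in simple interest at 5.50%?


Rearrange the simple interest formula for t:
I = P × r × t  ⇒  t = I / (P × r)
t = $2,035.00 / ($18,500.00 × 0.055)
t = 2

t = I/(P×r) = 2 years


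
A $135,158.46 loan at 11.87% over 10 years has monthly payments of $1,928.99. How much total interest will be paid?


Total paid over the life of the loan = PMT × n.
Total paid = $1,928.99 × 120 = $231,478.80
Total interest = total paid − principal = $231,478.80 − $135,158.46 = $96,320.34

Total interest = (PMT × n) - PV = $96,320.34


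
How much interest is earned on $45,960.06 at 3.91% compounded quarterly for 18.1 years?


Compound interest earned = final amount − principal.
A = P(1 + r/n)^(nt) = $45,960.06 × (1 + 0.0391/4)^(4 × 18.1) = $92,948.56
Interest = A − P = $92,948.56 − $45,960.06 = $46,988.50

Interest = A - P = $46,988.50


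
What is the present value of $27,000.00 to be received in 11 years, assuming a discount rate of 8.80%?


Present value formula: PV = FV / (1 + r)^t
PV = $27,000.00 / (1 + 0.088)^11
PV = $27,000.00 / 2.528820
PV = $10,676.92

PV = FV / (1 + r)^t = $10,676.92


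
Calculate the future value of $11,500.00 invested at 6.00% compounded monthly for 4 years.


Compound interest formula: A = P(1 + r/n)^(nt)
A = $11,500.00 × (1 + 0.06/12)^(12 × 4)
Growth factor: (1 + 0.06/12)^48 = 1.2704892
A = $11,500.00 × 1.2704892
A = $14,610.63

A = P(1 + r/n)^(nt) = $14,610.63


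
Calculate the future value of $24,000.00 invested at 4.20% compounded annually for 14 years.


Compound interest formula: A = P(1 + r/n)^(nt)
A = $24,000.00 × (1 + 0.042/1)^(1 × 14)
Growth factor: (1 + 0.042/1)^14 = 1.778886
A = $24,000.00 × 1.778886
A = $42,693.26

A = P(1 + r/n)^(nt) = $42,693.26


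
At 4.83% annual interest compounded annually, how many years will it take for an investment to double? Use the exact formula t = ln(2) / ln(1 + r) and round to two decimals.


Doubling condition: (1 + r)^t = 2
Take ln of both sides: t × ln(1 + r) = ln(2)
t = ln(2) / ln(1 + r)
t = 0.693147 / 0.047170
t = 14.69

t = ln(2) / ln(1 + r) = 14.69 years


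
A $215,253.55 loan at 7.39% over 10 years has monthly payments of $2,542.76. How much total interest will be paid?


Total paid over the life of the loan = PMT × n.
Total paid = $2,542.76 × 120 = $305,131.20
Total interest = total paid − principal = $305,131.20 − $215,253.55 = $89,877.65

Total interest = (PMT × n) - PV = $89,877.65


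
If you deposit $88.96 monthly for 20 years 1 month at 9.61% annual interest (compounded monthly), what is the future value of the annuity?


Future value of an ordinary annuity: FV = PMT × ((1 + r)^n − 1) / r
Monthly rate r = 0.0961/12 ≈ 0.00800833, n = 241
FV = $88.96 × ((1 + 0.0961/12)^241 − 1) / (0.0961/12)
FV = $88.96 × 728.842059
FV = $64,837.79

FV = PMT × ((1+r)^n - 1)/r = $64,837.79


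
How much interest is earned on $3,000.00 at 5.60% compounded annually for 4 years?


Compound interest earned = final amount − principal.
A = P(1 + r/n)^(nt) = $3,000.00 × (1 + 0.056/1)^(1 × 4) = $3,730.58
Interest = A − P = $3,730.58 − $3,000.00 = $730.58

Interest = A - P = $730.58


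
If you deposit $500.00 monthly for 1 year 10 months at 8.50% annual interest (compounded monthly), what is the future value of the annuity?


Future value of an ordinary annuity: FV = PMT × ((1 + r)^n − 1) / r
Monthly rate r = 0.085/12 ≈ 0.00708333, n = 22
FV = $500.00 × ((1 + 0.085/12)^22 − 1) / (0.085/12)
FV = $500.00 × 23.716185
FV = $11,858.09

FV = PMT × ((1+r)^n - 1)/r = $11,858.09


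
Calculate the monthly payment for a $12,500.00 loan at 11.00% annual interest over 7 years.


Loan payment formula: PMT = PV × r / (1 − (1 + r)^(−n))
Monthly rate r = 0.11/12 ≈ 0.00916667, n = 84 months
Denominator: 1 − (1 + 0.11/12)^(−84) = 0.535360
PMT = $12,500.00 × (0.11/12) / 0.535360
PMT = $214.03 per month

PMT = PV × r / (1-(1+r)^(-n)) = $214.03/month


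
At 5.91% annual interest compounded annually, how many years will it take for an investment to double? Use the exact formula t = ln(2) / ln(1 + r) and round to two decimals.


Doubling condition: (1 + r)^t = 2
Take ln of both sides: t × ln(1 + r) = ln(2)
t = ln(2) / ln(1 + r)
t = 0.693147 / 0.057419
t = 12.07

t = ln(2) / ln(1 + r) = 12.07 years


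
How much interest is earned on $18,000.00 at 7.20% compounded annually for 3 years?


Compound interest earned = final amount − principal.
A = P(1 + r/n)^(nt) = $18,000.00 × (1 + 0.072/1)^(1 × 3) = $22,174.65
Interest = A − P = $22,174.65 − $18,000.00 = $4,174.65

Interest = A - P = $4,174.65


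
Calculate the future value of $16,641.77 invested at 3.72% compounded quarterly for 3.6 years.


Compound interest formula: A = P(1 + r/n)^(nt)
A = $16,641.77 × (1 + 0.0372/4)^(4 × 3.6)
Growth factor: (1 + 0.0372/4)^14.4 = 1.142594
A = $16,641.77 × 1.142594
A = $19,014.79

A = P(1 + r/n)^(nt) = $19,014.79


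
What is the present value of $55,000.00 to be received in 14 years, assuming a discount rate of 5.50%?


Present value formula: PV = FV / (1 + r)^t
PV = $55,000.00 / (1 + 0.055)^14
PV = $55,000.00 / 2.116091
PV = $25,991.32

PV = FV / (1 + r)^t = $25,991.32


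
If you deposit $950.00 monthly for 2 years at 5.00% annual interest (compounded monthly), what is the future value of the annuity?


Future value of an ordinary annuity: FV = PMT × ((1 + r)^n − 1) / r
Monthly rate r = 0.05/12 ≈ 0.00416667, n = 24
FV = $950.00 × ((1 + 0.05/12)^24 − 1) / (0.05/12)
FV = $950.00 × 25.185921
FV = $23,926.62

FV = PMT × ((1+r)^n - 1)/r = $23,926.62


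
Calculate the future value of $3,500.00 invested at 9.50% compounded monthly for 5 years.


Compound interest formula: A = P(1 + r/n)^(nt)
A = $3,500.00 × (1 + 0.095/12)^(12 × 5)
Growth factor: (1 + 0.095/12)^60 = 1.605009
A = $3,500.00 × 1.605009
A = $5,617.53

A = P(1 + r/n)^(nt) = $5,617.53


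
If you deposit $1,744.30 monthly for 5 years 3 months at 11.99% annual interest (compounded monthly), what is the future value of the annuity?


Future value of an ordinary annuity: FV = PMT × ((1 + r)^n − 1) / r
Monthly rate r = 0.1199/12 ≈ 0.00999167, n = 63
FV = $1,744.30 × ((1 + 0.1199/12)^63 − 1) / (0.1199/12)
FV = $1,744.30 × 87.149799
FV = $152,015.39

FV = PMT × ((1+r)^n - 1)/r = $152,015.39


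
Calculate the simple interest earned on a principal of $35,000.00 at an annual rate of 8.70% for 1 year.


Simple interest formula: I = P × r × t
I = $35,000.00 × 0.087 × 1
I = $3,045.00

I = P × r × t = $3,045.00


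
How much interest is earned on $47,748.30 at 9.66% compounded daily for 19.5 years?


Compound interest earned = final amount − principal.
A = P(1 + r/n)^(nt) = $47,748.30 × (1 + 0.0966/365)^(365 × 19.5) = $314,000.39
Interest = A − P = $314,000.39 − $47,748.30 = $266,252.09

Interest = A - P = $266,252.09


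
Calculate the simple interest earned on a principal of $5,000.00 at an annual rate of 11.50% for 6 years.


Simple interest formula: I = P × r × t
I = $5,000.00 × 0.115 × 6
I = $3,450.00

I = P × r × t = $3,450.00


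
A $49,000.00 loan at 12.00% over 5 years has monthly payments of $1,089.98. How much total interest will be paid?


Total paid over the life of the loan = PMT × n.
Total paid = $1,089.98 × 60 = $65,398.80
Total interest = total paid − principal = $65,398.80 − $49,000.00 = $16,398.80

Total interest = (PMT × n) - PV = $16,398.80


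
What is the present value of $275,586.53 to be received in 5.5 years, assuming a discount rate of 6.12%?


Present value formula: PV = FV / (1 + r)^t
PV = $275,586.53 / (1 + 0.0612)^5.5
PV = $275,586.53 / 1.3863881
PV = $198,780.22

PV = FV / (1 + r)^t = $198,780.22


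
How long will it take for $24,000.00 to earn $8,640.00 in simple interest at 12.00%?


Rearrange the simple interest formula for t:
I = P × r × t  ⇒  t = I / (P × r)
t = $8,640.00 / ($24,000.00 × 0.12)
t = 3

t = I/(P×r) = 3 years


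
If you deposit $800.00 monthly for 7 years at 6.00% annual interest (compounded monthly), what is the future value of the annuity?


Future value of an ordinary annuity: FV = PMT × ((1 + r)^n − 1) / r
Monthly rate r = 0.06/12 = 0.005, n = 84
FV = $800.00 × ((1 + 0.06/12)^84 − 1) / (0.06/12)
FV = $800.00 × 104.073927
FV = $83,259.14

FV = PMT × ((1+r)^n - 1)/r = $83,259.14


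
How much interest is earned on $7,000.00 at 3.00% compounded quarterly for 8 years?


Compound interest earned = final amount − principal.
A = P(1 + r/n)^(nt) = $7,000.00 × (1 + 0.03/4)^(4 × 8) = $8,890.78
Interest = A − P = $8,890.78 − $7,000.00 = $1,890.78

Interest = A - P = $1,890.78


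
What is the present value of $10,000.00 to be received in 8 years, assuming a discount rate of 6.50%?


Present value formula: PV = FV / (1 + r)^t
PV = $10,000.00 / (1 + 0.065)^8
PV = $10,000.00 / 1.654996
PV = $6,042.31

PV = FV / (1 + r)^t = $6,042.31


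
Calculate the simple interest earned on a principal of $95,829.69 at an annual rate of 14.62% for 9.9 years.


Simple interest formula: I = P × r × t
I = $95,829.69 × 0.1462 × 9.9
I = $138,701.98

I = P × r × t = $138,701.98


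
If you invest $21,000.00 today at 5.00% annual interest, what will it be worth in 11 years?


Future value formula: FV = PV × (1 + r)^t
FV = $21,000.00 × (1 + 0.05)^11
FV = $21,000.00 × 1.7103394
FV = $35,917.13

FV = PV × (1 + r)^t = $35,917.13


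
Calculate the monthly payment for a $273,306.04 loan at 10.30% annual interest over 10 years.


Loan payment formula: PMT = PV × r / (1 − (1 + r)^(−n))
Monthly rate r = 0.103/12 ≈ 0.00858333, n = 120 months
Denominator: 1 − (1 + 0.103/12)^(−120) = 0.641420
PMT = $273,306.04 × (0.103/12) / 0.641420
PMT = $3,657.32 per month

PMT = PV × r / (1-(1+r)^(-n)) = $3,657.32/month


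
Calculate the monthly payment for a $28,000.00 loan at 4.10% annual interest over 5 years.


Loan payment formula: PMT = PV × r / (1 − (1 + r)^(−n))
Monthly rate r = 0.041/12 ≈ 0.00341667, n = 60 months
Denominator: 1 − (1 + 0.041/12)^(−60) = 0.185068
PMT = $28,000.00 × (0.041/12) / 0.185068
PMT = $516.93 per month

PMT = PV × r / (1-(1+r)^(-n)) = $516.93/month


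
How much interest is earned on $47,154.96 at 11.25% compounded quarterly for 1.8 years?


Compound interest earned = final amount − principal.
A = P(1 + r/n)^(nt) = $47,154.96 × (1 + 0.1125/4)^(4 × 1.8) = $57,578.19
Interest = A − P = $57,578.19 − $47,154.96 = $10,423.23

Interest = A - P = $10,423.23


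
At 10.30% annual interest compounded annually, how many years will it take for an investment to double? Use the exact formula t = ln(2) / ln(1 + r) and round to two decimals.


Doubling condition: (1 + r)^t = 2
Take ln of both sides: t × ln(1 + r) = ln(2)
t = ln(2) / ln(1 + r)
t = 0.693147 / 0.098034
t = 7.07

t = ln(2) / ln(1 + r) = 7.07 years


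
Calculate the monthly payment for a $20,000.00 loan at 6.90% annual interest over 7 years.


Loan payment formula: PMT = PV × r / (1 − (1 + r)^(−n))
Monthly rate r = 0.069/12 = 0.00575, n = 84 months
Denominator: 1 − (1 + 0.069/12)^(−84) = 0.382216
PMT = $20,000.00 × (0.069/12) / 0.382216
PMT = $300.88 per month

PMT = PV × r / (1-(1+r)^(-n)) = $300.88/month


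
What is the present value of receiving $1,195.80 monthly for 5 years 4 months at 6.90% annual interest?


Present value of an ordinary annuity: PV = PMT × (1 − (1 + r)^(−n)) / r
Monthly rate r = 0.069/12 = 0.00575, n = 64
PV = $1,195.80 × (1 − (1 + 0.069/12)^(−64)) / (0.069/12)
PV = $1,195.80 × 53.417908
PV = $63,877.13

PV = PMT × (1-(1+r)^(-n))/r = $63,877.13


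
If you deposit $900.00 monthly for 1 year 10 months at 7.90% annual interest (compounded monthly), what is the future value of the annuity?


Future value of an ordinary annuity: FV = PMT × ((1 + r)^n − 1) / r
Monthly rate r = 0.079/12 ≈ 0.00658333, n = 22
FV = $900.00 × ((1 + 0.079/12)^22 − 1) / (0.079/12)
FV = $900.00 × 23.589632
FV = $21,230.67

FV = PMT × ((1+r)^n - 1)/r = $21,230.67


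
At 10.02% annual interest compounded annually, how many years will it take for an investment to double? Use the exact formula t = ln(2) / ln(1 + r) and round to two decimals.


Doubling condition: (1 + r)^t = 2
Take ln of both sides: t × ln(1 + r) = ln(2)
t = ln(2) / ln(1 + r)
t = 0.693147 / 0.095492
t = 7.26

t = ln(2) / ln(1 + r) = 7.26 years


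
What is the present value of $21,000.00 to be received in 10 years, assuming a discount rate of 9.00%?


Present value formula: PV = FV / (1 + r)^t
PV = $21,000.00 / (1 + 0.09)^10
PV = $21,000.00 / 2.367364
PV = $8,870.63

PV = FV / (1 + r)^t = $8,870.63


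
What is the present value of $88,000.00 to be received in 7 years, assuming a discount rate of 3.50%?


Present value formula: PV = FV / (1 + r)^t
PV = $88,000.00 / (1 + 0.035)^7
PV = $88,000.00 / 1.2722793
PV = $69,167.20

PV = FV / (1 + r)^t = $69,167.20


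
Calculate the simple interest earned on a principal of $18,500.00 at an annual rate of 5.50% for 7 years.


Simple interest formula: I = P × r × t
I = $18,500.00 × 0.055 × 7
I = $7,122.50

I = P × r × t = $7,122.50


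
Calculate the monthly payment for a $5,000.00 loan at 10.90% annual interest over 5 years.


Loan payment formula: PMT = PV × r / (1 − (1 + r)^(−n))
Monthly rate r = 0.109/12 ≈ 0.00908333, n = 60 months
Denominator: 1 − (1 + 0.109/12)^(−60) = 0.418730
PMT = $5,000.00 × (0.109/12) / 0.418730
PMT = $108.46 per month

PMT = PV × r / (1-(1+r)^(-n)) = $108.46/month


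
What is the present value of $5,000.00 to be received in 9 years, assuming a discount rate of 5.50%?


Present value formula: PV = FV / (1 + r)^t
PV = $5,000.00 / (1 + 0.055)^9
PV = $5,000.00 / 1.619094
PV = $3,088.15

PV = FV / (1 + r)^t = $3,088.15


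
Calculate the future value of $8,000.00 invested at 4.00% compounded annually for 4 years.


Compound interest formula: A = P(1 + r/n)^(nt)
A = $8,000.00 × (1 + 0.04/1)^(1 × 4)
Growth factor: (1 + 0.04/1)^4 = 1.169859
A = $8,000.00 × 1.169859
A = $9,358.87

A = P(1 + r/n)^(nt) = $9,358.87


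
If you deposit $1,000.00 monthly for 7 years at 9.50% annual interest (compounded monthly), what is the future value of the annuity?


Future value of an ordinary annuity: FV = PMT × ((1 + r)^n − 1) / r
Monthly rate r = 0.095/12 ≈ 0.00791667, n = 84
FV = $1,000.00 × ((1 + 0.095/12)^84 − 1) / (0.095/12)
FV = $1,000.00 × 118.661756
FV = $118,661.76

FV = PMT × ((1+r)^n - 1)/r = $118,661.76


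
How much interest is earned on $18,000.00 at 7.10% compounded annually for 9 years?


Compound interest earned = final amount − principal.
A = P(1 + r/n)^(nt) = $18,000.00 × (1 + 0.071/1)^(1 × 9) = $33,371.65
Interest = A − P = $33,371.65 − $18,000.00 = $15,371.65

Interest = A - P = $15,371.65


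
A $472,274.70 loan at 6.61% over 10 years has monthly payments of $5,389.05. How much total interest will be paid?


Total paid over the life of the loan = PMT × n.
Total paid = $5,389.05 × 120 = $646,686.00
Total interest = total paid − principal = $646,686.00 − $472,274.70 = $174,411.30

Total interest = (PMT × n) - PV = $174,411.30


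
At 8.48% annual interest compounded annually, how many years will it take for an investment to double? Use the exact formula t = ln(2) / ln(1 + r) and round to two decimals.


Doubling condition: (1 + r)^t = 2
Take ln of both sides: t × ln(1 + r) = ln(2)
t = ln(2) / ln(1 + r)
t = 0.693147 / 0.081396
t = 8.52

t = ln(2) / ln(1 + r) = 8.52 years


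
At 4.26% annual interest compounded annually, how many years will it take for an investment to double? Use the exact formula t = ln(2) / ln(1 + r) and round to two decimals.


Doubling condition: (1 + r)^t = 2
Take ln of both sides: t × ln(1 + r) = ln(2)
t = ln(2) / ln(1 + r)
t = 0.693147 / 0.041718
t = 16.62

t = ln(2) / ln(1 + r) = 16.62 years


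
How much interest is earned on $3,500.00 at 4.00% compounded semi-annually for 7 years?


Compound interest earned = final amount − principal.
A = P(1 + r/n)^(nt) = $3,500.00 × (1 + 0.04/2)^(2 × 7) = $4,618.18
Interest = A − P = $4,618.18 − $3,500.00 = $1,118.18

Interest = A - P = $1,118.18


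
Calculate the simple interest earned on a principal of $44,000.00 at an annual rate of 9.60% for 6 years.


Simple interest formula: I = P × r × t
I = $44,000.00 × 0.096 × 6
I = $25,344.00

I = P × r × t = $25,344.00


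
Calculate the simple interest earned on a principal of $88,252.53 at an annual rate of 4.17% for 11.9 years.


Simple interest formula: I = P × r × t
I = $88,252.53 × 0.0417 × 11.9
I = $43,793.55

I = P × r × t = $43,793.55


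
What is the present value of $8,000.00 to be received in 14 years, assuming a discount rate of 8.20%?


Present value formula: PV = FV / (1 + r)^t
PV = $8,000.00 / (1 + 0.082)^14
PV = $8,000.00 / 3.0142665
PV = $2,654.05

PV = FV / (1 + r)^t = $2,654.05


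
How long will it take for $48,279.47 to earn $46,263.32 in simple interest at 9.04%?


Rearrange the simple interest formula for t:
I = P × r × t  ⇒  t = I / (P × r)
t = $46,263.32 / ($48,279.47 × 0.0904)
t = 10.6

t = I/(P×r) = 10.6 years


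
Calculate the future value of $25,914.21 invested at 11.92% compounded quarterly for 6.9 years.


Compound interest formula: A = P(1 + r/n)^(nt)
A = $25,914.21 × (1 + 0.1192/4)^(4 × 6.9)
Growth factor: (1 + 0.1192/4)^27.6 = 2.2489495
A = $25,914.21 × 2.2489495
A = $58,279.75

A = P(1 + r/n)^(nt) = $58,279.75


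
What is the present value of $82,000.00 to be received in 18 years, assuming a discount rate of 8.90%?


Present value formula: PV = FV / (1 + r)^t
PV = $82,000.00 / (1 + 0.089)^18
PV = $82,000.00 / 4.639828
PV = $17,673.07

PV = FV / (1 + r)^t = $17,673.07


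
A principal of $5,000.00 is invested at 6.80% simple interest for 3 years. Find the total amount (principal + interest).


Total amount formula: A = P(1 + rt) = P + P·r·t
Interest: I = P × r × t = $5,000.00 × 0.068 × 3 = $1,020.00
A = P + I = $5,000.00 + $1,020.00 = $6,020.00

A = P + I = P(1 + rt) = $6,020.00


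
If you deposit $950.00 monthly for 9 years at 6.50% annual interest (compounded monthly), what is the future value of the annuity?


Future value of an ordinary annuity: FV = PMT × ((1 + r)^n − 1) / r
Monthly rate r = 0.065/12 ≈ 0.00541667, n = 108
FV = $950.00 × ((1 + 0.065/12)^108 − 1) / (0.065/12)
FV = $950.00 × 146.244833
FV = $138,932.59

FV = PMT × ((1+r)^n - 1)/r = $138,932.59


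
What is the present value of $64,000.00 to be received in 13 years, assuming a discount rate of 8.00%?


Present value formula: PV = FV / (1 + r)^t
PV = $64,000.00 / (1 + 0.08)^13
PV = $64,000.00 / 2.7196237
PV = $23,532.67

PV = FV / (1 + r)^t = $23,532.67


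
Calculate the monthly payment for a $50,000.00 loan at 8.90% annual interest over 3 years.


Loan payment formula: PMT = PV × r / (1 − (1 + r)^(−n))
Monthly rate r = 0.089/12 ≈ 0.00741667, n = 36 months
Denominator: 1 − (1 + 0.089/12)^(−36) = 0.233572
PMT = $50,000.00 × (0.089/12) / 0.233572
PMT = $1,587.66 per month

PMT = PV × r / (1-(1+r)^(-n)) = $1,587.66/month


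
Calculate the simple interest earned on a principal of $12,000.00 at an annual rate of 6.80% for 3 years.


Simple interest formula: I = P × r × t
I = $12,000.00 × 0.068 × 3
I = $2,448.00

I = P × r × t = $2,448.00


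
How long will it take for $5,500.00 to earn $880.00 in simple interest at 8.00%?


Rearrange the simple interest formula for t:
I = P × r × t  ⇒  t = I / (P × r)
t = $880.00 / ($5,500.00 × 0.08)
t = 2

t = I/(P×r) = 2 years


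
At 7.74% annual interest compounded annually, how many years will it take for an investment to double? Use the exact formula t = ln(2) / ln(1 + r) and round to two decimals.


Doubling condition: (1 + r)^t = 2
Take ln of both sides: t × ln(1 + r) = ln(2)
t = ln(2) / ln(1 + r)
t = 0.693147 / 0.074551
t = 9.30

t = ln(2) / ln(1 + r) = 9.30 years


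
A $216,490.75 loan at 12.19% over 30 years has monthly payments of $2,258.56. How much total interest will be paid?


Total paid over the life of the loan = PMT × n.
Total paid = $2,258.56 × 360 = $813,081.60
Total interest = total paid − principal = $813,081.60 − $216,490.75 = $596,590.85

Total interest = (PMT × n) - PV = $596,590.85


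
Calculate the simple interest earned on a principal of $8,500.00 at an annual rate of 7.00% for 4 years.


Simple interest formula: I = P × r × t
I = $8,500.00 × 0.07 × 4
I = $2,380.00

I = P × r × t = $2,380.00


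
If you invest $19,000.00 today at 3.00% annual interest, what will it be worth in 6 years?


Future value formula: FV = PV × (1 + r)^t
FV = $19,000.00 × (1 + 0.03)^6
FV = $19,000.00 × 1.194052
FV = $22,686.99

FV = PV × (1 + r)^t = $22,686.99


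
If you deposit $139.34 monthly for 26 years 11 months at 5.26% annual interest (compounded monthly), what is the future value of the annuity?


Future value of an ordinary annuity: FV = PMT × ((1 + r)^n − 1) / r
Monthly rate r = 0.0526/12 ≈ 0.00438333, n = 323
FV = $139.34 × ((1 + 0.0526/12)^323 − 1) / (0.0526/12)
FV = $139.34 × 708.849281
FV = $98,771.06

FV = PMT × ((1+r)^n - 1)/r = $98,771.06


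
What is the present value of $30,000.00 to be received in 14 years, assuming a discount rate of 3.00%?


Present value formula: PV = FV / (1 + r)^t
PV = $30,000.00 / (1 + 0.03)^14
PV = $30,000.00 / 1.512590
PV = $19,833.53

PV = FV / (1 + r)^t = $19,833.53


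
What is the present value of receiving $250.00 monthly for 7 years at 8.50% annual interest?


Present value of an ordinary annuity: PV = PMT × (1 − (1 + r)^(−n)) / r
Monthly rate r = 0.085/12 ≈ 0.00708333, n = 84
PV = $250.00 × (1 − (1 + 0.085/12)^(−84)) / (0.085/12)
PV = $250.00 × 63.145324
PV = $15,786.33

PV = PMT × (1-(1+r)^(-n))/r = $15,786.33


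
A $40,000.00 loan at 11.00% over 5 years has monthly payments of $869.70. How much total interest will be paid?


Total paid over the life of the loan = PMT × n.
Total paid = $869.70 × 60 = $52,182.00
Total interest = total paid − principal = $52,182.00 − $40,000.00 = $12,182.00

Total interest = (PMT × n) - PV = $12,182.00


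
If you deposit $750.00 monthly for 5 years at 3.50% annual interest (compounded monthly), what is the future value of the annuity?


Future value of an ordinary annuity: FV = PMT × ((1 + r)^n − 1) / r
Monthly rate r = 0.035/12 ≈ 0.00291667, n = 60
FV = $750.00 × ((1 + 0.035/12)^60 − 1) / (0.035/12)
FV = $750.00 × 65.466113
FV = $49,099.58

FV = PMT × ((1+r)^n - 1)/r = $49,099.58


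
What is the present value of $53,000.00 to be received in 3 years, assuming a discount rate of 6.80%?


Present value formula: PV = FV / (1 + r)^t
PV = $53,000.00 / (1 + 0.068)^3
PV = $53,000.00 / 1.2181864
PV = $43,507.30

PV = FV / (1 + r)^t = $43,507.30


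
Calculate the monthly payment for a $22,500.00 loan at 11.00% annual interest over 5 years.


Loan payment formula: PMT = PV × r / (1 − (1 + r)^(−n))
Monthly rate r = 0.11/12 ≈ 0.00916667, n = 60 months
Denominator: 1 − (1 + 0.11/12)^(−60) = 0.421603
PMT = $22,500.00 × (0.11/12) / 0.421603
PMT = $489.20 per month

PMT = PV × r / (1-(1+r)^(-n)) = $489.20/month


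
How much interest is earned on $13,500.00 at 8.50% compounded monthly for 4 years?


Compound interest earned = final amount − principal.
A = P(1 + r/n)^(nt) = $13,500.00 × (1 + 0.085/12)^(12 × 4) = $18,944.07
Interest = A − P = $18,944.07 − $13,500.00 = $5,444.07

Interest = A - P = $5,444.07


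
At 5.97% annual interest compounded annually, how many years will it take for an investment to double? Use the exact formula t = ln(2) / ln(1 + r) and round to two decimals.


Doubling condition: (1 + r)^t = 2
Take ln of both sides: t × ln(1 + r) = ln(2)
t = ln(2) / ln(1 + r)
t = 0.693147 / 0.057986
t = 11.95

t = ln(2) / ln(1 + r) = 11.95 years


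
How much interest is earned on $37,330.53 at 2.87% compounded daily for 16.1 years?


Compound interest earned = final amount − principal.
A = P(1 + r/n)^(nt) = $37,330.53 × (1 + 0.0287/365)^(365 × 16.1) = $59,255.78
Interest = A − P = $59,255.78 − $37,330.53 = $21,925.25

Interest = A - P = $21,925.25


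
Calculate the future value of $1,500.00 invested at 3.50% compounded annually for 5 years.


Compound interest formula: A = P(1 + r/n)^(nt)
A = $1,500.00 × (1 + 0.035/1)^(1 × 5)
Growth factor: (1 + 0.035/1)^5 = 1.187686
A = $1,500.00 × 1.187686
A = $1,781.53

A = P(1 + r/n)^(nt) = $1,781.53


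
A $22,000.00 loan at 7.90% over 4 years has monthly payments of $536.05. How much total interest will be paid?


Total paid over the life of the loan = PMT × n.
Total paid = $536.05 × 48 = $25,730.40
Total interest = total paid − principal = $25,730.40 − $22,000.00 = $3,730.40

Total interest = (PMT × n) - PV = $3,730.40


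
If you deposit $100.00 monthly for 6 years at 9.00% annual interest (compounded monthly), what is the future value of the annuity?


Future value of an ordinary annuity: FV = PMT × ((1 + r)^n − 1) / r
Monthly rate r = 0.09/12 = 0.0075, n = 72
FV = $100.00 × ((1 + 0.09/12)^72 − 1) / (0.09/12)
FV = $100.00 × 95.007028
FV = $9,500.70

FV = PMT × ((1+r)^n - 1)/r = $9,500.70


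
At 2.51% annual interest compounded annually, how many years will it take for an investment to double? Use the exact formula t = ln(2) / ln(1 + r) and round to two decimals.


Doubling condition: (1 + r)^t = 2
Take ln of both sides: t × ln(1 + r) = ln(2)
t = ln(2) / ln(1 + r)
t = 0.693147 / 0.024790
t = 27.96

t = ln(2) / ln(1 + r) = 27.96 years


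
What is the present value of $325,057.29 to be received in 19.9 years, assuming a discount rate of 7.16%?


Present value formula: PV = FV / (1 + r)^t
PV = $325,057.29 / (1 + 0.0716)^19.9
PV = $325,057.29 / 3.9595956
PV = $82,093.56

PV = FV / (1 + r)^t = $82,093.56


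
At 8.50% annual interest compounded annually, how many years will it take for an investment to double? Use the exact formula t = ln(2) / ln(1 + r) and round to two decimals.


Doubling condition: (1 + r)^t = 2
Take ln of both sides: t × ln(1 + r) = ln(2)
t = ln(2) / ln(1 + r)
t = 0.693147 / 0.081580
t = 8.50

t = ln(2) / ln(1 + r) = 8.50 years


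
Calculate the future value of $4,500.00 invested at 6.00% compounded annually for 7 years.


Compound interest formula: A = P(1 + r/n)^(nt)
A = $4,500.00 × (1 + 0.06/1)^(1 × 7)
Growth factor: (1 + 0.06/1)^7 = 1.5036303
A = $4,500.00 × 1.5036303
A = $6,766.34

A = P(1 + r/n)^(nt) = $6,766.34


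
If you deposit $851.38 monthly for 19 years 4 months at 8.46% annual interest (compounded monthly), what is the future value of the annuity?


Future value of an ordinary annuity: FV = PMT × ((1 + r)^n − 1) / r
Monthly rate r = 0.0846/12 = 0.00705, n = 232
FV = $851.38 × ((1 + 0.0846/12)^232 − 1) / (0.0846/12)
FV = $851.38 × 582.009603
FV = $495,511.34

FV = PMT × ((1+r)^n - 1)/r = $495,511.34


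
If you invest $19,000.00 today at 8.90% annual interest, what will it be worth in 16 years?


Future value formula: FV = PV × (1 + r)^t
FV = $19,000.00 × (1 + 0.089)^16
FV = $19,000.00 × 3.9124255
FV = $74,336.08

FV = PV × (1 + r)^t = $74,336.08


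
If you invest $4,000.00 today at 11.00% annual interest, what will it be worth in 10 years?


Future value formula: FV = PV × (1 + r)^t
FV = $4,000.00 × (1 + 0.11)^10
FV = $4,000.00 × 2.839421
FV = $11,357.68

FV = PV × (1 + r)^t = $11,357.68


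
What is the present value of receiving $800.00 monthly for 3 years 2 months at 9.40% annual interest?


Present value of an ordinary annuity: PV = PMT × (1 − (1 + r)^(−n)) / r
Monthly rate r = 0.094/12 ≈ 0.00783333, n = 38
PV = $800.00 × (1 − (1 + 0.094/12)^(−38)) / (0.094/12)
PV = $800.00 × 32.756103
PV = $26,204.88

PV = PMT × (1-(1+r)^(-n))/r = $26,204.88


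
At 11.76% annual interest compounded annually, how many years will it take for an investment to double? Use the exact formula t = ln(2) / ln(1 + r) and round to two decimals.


Doubling condition: (1 + r)^t = 2
Take ln of both sides: t × ln(1 + r) = ln(2)
t = ln(2) / ln(1 + r)
t = 0.693147 / 0.111184
t = 6.23

t = ln(2) / ln(1 + r) = 6.23 years


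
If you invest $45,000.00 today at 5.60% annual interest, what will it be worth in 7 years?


Future value formula: FV = PV × (1 + r)^t
FV = $45,000.00 × (1 + 0.056)^7
FV = $45,000.00 × 1.46435855
FV = $65,896.13

FV = PV × (1 + r)^t = $65,896.13


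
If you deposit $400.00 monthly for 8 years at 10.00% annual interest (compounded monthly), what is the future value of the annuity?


Future value of an ordinary annuity: FV = PMT × ((1 + r)^n − 1) / r
Monthly rate r = 0.1/12 ≈ 0.00833333, n = 96
FV = $400.00 × ((1 + 0.1/12)^96 − 1) / (0.1/12)
FV = $400.00 × 146.181076
FV = $58,472.43

FV = PMT × ((1+r)^n - 1)/r = $58,472.43


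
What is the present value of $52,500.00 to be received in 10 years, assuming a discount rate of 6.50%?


Present value formula: PV = FV / (1 + r)^t
PV = $52,500.00 / (1 + 0.065)^10
PV = $52,500.00 / 1.877137
PV = $27,968.12

PV = FV / (1 + r)^t = $27,968.12


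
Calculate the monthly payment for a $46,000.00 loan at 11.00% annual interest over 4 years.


Loan payment formula: PMT = PV × r / (1 − (1 + r)^(−n))
Monthly rate r = 0.11/12 ≈ 0.00916667, n = 48 months
Denominator: 1 − (1 + 0.11/12)^(−48) = 0.3546714
PMT = $46,000.00 × (0.11/12) / 0.3546714
PMT = $1,188.89 per month

PMT = PV × r / (1-(1+r)^(-n)) = $1,188.89/month


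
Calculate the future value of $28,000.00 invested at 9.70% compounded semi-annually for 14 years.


Compound interest formula: A = P(1 + r/n)^(nt)
A = $28,000.00 × (1 + 0.097/2)^(2 × 14)
Growth factor: (1 + 0.097/2)^28 = 3.766311
A = $28,000.00 × 3.766311
A = $105,456.71

A = P(1 + r/n)^(nt) = $105,456.71


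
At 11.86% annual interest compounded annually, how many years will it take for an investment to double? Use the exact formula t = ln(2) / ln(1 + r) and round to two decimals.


Doubling condition: (1 + r)^t = 2
Take ln of both sides: t × ln(1 + r) = ln(2)
t = ln(2) / ln(1 + r)
t = 0.693147 / 0.112078
t = 6.18

t = ln(2) / ln(1 + r) = 6.18 years


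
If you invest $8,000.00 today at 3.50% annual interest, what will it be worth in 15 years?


Future value formula: FV = PV × (1 + r)^t
FV = $8,000.00 × (1 + 0.035)^15
FV = $8,000.00 × 1.675349
FV = $13,402.79

FV = PV × (1 + r)^t = $13,402.79
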